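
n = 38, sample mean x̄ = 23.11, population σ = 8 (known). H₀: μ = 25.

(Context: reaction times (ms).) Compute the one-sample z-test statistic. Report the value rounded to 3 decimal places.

SE = σ/√n = 8/√38 = 1.2978
z = (x̄−μ₀)/SE = (23.11−25)/1.2978 = -1.4563

test statistic = -1.456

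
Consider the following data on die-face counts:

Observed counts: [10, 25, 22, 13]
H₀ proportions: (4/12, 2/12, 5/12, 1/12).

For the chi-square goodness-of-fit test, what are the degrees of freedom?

degrees of freedom = 3

df = k − 1 = 4 − 1 = 3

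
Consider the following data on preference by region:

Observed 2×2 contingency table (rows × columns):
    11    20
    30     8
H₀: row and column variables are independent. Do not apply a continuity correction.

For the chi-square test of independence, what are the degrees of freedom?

df = (r−1)(c−1) = (2−1)·(2−1) = 1

degrees of freedom = 1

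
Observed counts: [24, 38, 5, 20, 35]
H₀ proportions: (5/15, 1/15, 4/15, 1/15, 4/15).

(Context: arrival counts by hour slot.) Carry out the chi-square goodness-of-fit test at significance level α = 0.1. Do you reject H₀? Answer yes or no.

n = 122; E_i = n·p_i = [40.67, 8.13, 32.53, 8.13, 32.53]
χ² = (24−40.67)²/40.67 + (38−8.13)²/8.13 + (5−32.53)²/32.53 + (20−8.13)²/8.13 + (35−32.53)²/32.53 = 157.3074
df = 4
p-value (upper-tail) = 0.00000
At α=0.1: p < α → reject H₀

reject H₀: yes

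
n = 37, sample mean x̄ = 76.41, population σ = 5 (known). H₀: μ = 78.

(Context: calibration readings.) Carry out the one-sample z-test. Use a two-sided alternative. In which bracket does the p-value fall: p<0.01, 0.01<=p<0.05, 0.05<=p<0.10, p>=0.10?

p-value bracket: 0.05<=p<0.10

SE = σ/√n = 5/√37 = 0.8220
z = (x̄−μ₀)/SE = (76.41−78)/0.8220 = -1.9343
p-value (two-sided) = 0.05307
→ bracket: 0.05<=p<0.10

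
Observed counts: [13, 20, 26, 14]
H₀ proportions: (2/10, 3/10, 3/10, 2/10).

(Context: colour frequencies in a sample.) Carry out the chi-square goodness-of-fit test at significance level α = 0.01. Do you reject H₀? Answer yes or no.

reject H₀: no

n = 73; E_i = n·p_i = [14.60, 21.90, 21.90, 14.60]
χ² = (13−14.60)²/14.60 + (20−21.90)²/21.90 + (26−21.90)²/21.90 + (14−14.60)²/14.60 = 1.1324
df = 3
p-value (upper-tail) = 0.76925
At α=0.01: p ≥ α → fail to reject H₀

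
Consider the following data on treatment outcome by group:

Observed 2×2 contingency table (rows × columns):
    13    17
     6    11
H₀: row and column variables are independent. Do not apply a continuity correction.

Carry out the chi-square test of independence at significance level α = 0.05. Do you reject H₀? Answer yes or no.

reject H₀: no

Row totals [30, 17], col totals [19, 28], n=47
χ² = (13−12.13)²/12.13 + (17−17.87)²/17.87 + (6−6.87)²/6.87 + (11−10.13)²/10.13 = 0.2912
df = 1
p-value (upper-tail) = 0.58946
At α=0.05: p ≥ α → fail to reject H₀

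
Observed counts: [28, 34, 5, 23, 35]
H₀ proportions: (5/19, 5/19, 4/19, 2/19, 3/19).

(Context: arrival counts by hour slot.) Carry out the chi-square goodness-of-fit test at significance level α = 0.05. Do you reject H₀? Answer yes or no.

n = 125; E_i = n·p_i = [32.89, 32.89, 26.32, 13.16, 19.74]
χ² = (28−32.89)²/32.89 + (34−32.89)²/32.89 + (5−26.32)²/26.32 + (23−13.16)²/13.16 + (35−19.74)²/19.74 = 37.1967
df = 4
p-value (upper-tail) = 0.00000
At α=0.05: p < α → reject H₀

reject H₀: yes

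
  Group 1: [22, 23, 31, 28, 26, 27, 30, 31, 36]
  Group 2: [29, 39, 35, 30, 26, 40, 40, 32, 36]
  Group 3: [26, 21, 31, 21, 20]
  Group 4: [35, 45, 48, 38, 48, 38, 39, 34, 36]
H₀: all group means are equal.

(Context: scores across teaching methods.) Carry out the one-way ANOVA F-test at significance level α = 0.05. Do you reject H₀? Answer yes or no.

Group means [28.22, 34.11, 23.80, 40.11], grand mean 32.531
SSB = Σnᵢ(x̄ᵢ−x̄)² = 1087.835; SSW = ΣΣ(x−x̄ᵢ)² = 688.133
MSB = 1087.835/3 = 362.6118; MSW = 688.133/28 = 24.5762
F = MSB/MSW = 14.7546
df = (3, 28)
p-value (upper-tail) = 0.00001
At α=0.05: p < α → reject H₀

reject H₀: yes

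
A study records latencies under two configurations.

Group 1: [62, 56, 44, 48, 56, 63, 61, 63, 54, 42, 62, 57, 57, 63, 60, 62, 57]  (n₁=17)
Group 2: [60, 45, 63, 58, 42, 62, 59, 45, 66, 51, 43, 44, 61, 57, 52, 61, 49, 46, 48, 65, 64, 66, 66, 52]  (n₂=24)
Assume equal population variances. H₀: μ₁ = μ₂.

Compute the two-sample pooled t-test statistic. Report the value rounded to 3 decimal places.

test statistic = 0.686

x̄₁=56.882, s₁=6.585, n₁=17
x̄₂=55.208, s₂=8.382, n₂=24
s_p² = [16·6.585² + 23·8.382²]/39 = 59.2237
SE = √(s_p²·(1/17+1/24)) = 2.4395
t = (56.882−55.208)/2.4395 = 0.6862
df = 39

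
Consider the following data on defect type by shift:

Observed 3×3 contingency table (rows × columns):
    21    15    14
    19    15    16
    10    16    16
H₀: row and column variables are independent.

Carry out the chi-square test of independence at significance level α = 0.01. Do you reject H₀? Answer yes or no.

reject H₀: no

Row totals [50, 50, 42], col totals [50, 46, 46], n=142
χ² = (21−17.61)²/17.61 + (15−16.20)²/16.20 + (14−16.20)²/16.20 + (19−17.61)²/17.61 + (15−16.20)²/16.20 + (16−16.20)²/16.20 + (10−14.79)²/14.79 + (16−13.61)²/13.61 + (16−13.61)²/13.61 = 3.6357
df = 4
p-value (upper-tail) = 0.45755
At α=0.01: p ≥ α → fail to reject H₀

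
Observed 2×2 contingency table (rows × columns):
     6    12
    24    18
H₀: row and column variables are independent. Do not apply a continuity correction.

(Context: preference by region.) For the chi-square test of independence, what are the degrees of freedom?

degrees of freedom = 1

df = (r−1)(c−1) = (2−1)·(2−1) = 1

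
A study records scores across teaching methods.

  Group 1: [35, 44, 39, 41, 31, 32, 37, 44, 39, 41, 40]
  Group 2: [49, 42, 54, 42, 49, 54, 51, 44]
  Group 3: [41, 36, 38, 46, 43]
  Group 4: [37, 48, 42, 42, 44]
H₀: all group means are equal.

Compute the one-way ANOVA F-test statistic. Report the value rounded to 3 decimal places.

Group means [38.45, 48.12, 40.80, 42.60], grand mean 42.241
SSB = Σnᵢ(x̄ᵢ−x̄)² = 445.708; SSW = ΣΣ(x−x̄ᵢ)² = 485.602
MSB = 445.708/3 = 148.5694; MSW = 485.602/25 = 19.4241
F = MSB/MSW = 7.6487
df = (3, 25)

test statistic = 7.649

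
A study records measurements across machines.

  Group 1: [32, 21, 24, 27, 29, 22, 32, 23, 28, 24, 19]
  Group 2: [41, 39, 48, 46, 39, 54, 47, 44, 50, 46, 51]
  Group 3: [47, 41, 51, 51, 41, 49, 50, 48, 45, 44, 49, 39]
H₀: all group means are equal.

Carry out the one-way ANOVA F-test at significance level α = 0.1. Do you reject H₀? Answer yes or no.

reject H₀: yes

Group means [25.55, 45.91, 46.25], grand mean 39.441
SSB = Σnᵢ(x̄ᵢ−x̄)² = 3140.496; SSW = ΣΣ(x−x̄ᵢ)² = 619.886
MSB = 3140.496/2 = 1570.2480; MSW = 619.886/31 = 19.9963
F = MSB/MSW = 78.5268
df = (2, 31)
p-value (upper-tail) = 0.00000
At α=0.1: p < α → reject H₀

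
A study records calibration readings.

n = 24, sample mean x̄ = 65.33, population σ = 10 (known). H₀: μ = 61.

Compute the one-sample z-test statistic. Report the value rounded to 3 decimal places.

test statistic = 2.121

SE = σ/√n = 10/√24 = 2.0412
z = (x̄−μ₀)/SE = (65.33−61)/2.0412 = 2.1213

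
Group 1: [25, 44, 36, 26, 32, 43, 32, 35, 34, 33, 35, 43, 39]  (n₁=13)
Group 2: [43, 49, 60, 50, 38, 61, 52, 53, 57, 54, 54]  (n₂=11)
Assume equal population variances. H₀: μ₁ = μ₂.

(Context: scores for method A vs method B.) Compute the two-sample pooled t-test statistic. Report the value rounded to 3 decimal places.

test statistic = -6.399

x̄₁=35.154, s₁=5.984, n₁=13
x̄₂=51.909, s₂=6.848, n₂=11
s_p² = [12·5.984² + 10·6.848²]/22 = 40.8455
SE = √(s_p²·(1/13+1/11)) = 2.6182
t = (35.154−51.909)/2.6182 = -6.3994
df = 22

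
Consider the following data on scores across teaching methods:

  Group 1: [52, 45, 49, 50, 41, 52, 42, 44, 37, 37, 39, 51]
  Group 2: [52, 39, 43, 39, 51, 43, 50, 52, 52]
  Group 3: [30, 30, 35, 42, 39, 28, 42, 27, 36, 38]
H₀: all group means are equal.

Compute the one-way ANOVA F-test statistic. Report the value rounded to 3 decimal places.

test statistic = 12.909

Group means [44.92, 46.78, 34.70], grand mean 42.161
SSB = Σnᵢ(x̄ᵢ−x̄)² = 839.621; SSW = ΣΣ(x−x̄ᵢ)² = 910.572
MSB = 839.621/2 = 419.8107; MSW = 910.572/28 = 32.5204
F = MSB/MSW = 12.9091
df = (2, 28)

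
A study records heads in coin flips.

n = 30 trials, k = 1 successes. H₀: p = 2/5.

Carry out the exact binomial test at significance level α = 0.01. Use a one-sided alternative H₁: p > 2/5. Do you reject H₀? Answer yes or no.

Exact binomial: n=30, k=1, p₀=2/5=0.4000
P(X≥1) from Σ C(n,i)·p₀^i·(1−p₀)^(n−i)
p-value (one-sided, H₁ greater) = 1.00000
At α=0.01: p ≥ α → fail to reject H₀

reject H₀: no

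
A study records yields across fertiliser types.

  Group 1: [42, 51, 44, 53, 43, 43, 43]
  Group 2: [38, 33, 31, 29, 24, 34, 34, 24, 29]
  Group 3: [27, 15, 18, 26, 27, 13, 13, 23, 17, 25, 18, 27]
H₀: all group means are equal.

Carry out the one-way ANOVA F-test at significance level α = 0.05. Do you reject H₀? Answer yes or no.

reject H₀: yes

Group means [45.57, 30.67, 20.75], grand mean 30.143
SSB = Σnᵢ(x̄ᵢ−x̄)² = 2727.464; SSW = ΣΣ(x−x̄ᵢ)² = 645.964
MSB = 2727.464/2 = 1363.7321; MSW = 645.964/25 = 25.8386
F = MSB/MSW = 52.7789
df = (2, 25)
p-value (upper-tail) = 0.00000
At α=0.05: p < α → reject H₀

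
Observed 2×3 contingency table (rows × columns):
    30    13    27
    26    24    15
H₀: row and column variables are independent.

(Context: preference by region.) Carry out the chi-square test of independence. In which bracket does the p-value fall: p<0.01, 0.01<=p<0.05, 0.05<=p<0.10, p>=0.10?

Row totals [70, 65], col totals [56, 37, 42], n=135
χ² = (30−29.04)²/29.04 + (13−19.19)²/19.19 + (27−21.78)²/21.78 + (26−26.96)²/26.96 + (24−17.81)²/17.81 + (15−20.22)²/20.22 = 6.8087
df = 2
p-value (upper-tail) = 0.03323
→ bracket: 0.01<=p<0.05

p-value bracket: 0.01<=p<0.05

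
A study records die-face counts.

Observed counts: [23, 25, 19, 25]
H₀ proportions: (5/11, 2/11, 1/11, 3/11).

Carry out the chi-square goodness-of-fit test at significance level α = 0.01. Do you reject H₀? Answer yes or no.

reject H₀: yes

n = 92; E_i = n·p_i = [41.82, 16.73, 8.36, 25.09]
χ² = (23−41.82)²/41.82 + (25−16.73)²/16.73 + (19−8.36)²/8.36 + (25−25.09)²/25.09 = 26.0866
df = 3
p-value (upper-tail) = 0.00001
At α=0.01: p < α → reject H₀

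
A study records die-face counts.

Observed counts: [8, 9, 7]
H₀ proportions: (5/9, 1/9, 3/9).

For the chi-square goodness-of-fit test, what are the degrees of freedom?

df = k − 1 = 3 − 1 = 2

degrees of freedom = 2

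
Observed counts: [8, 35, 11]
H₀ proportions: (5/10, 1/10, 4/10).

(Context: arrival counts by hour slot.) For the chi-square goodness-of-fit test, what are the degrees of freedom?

degrees of freedom = 2

df = k − 1 = 3 − 1 = 2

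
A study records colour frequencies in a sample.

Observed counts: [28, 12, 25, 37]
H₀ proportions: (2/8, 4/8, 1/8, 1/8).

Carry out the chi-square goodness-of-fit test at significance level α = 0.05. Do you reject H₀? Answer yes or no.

reject H₀: yes

n = 102; E_i = n·p_i = [25.50, 51.00, 12.75, 12.75]
χ² = (28−25.50)²/25.50 + (12−51.00)²/51.00 + (25−12.75)²/12.75 + (37−12.75)²/12.75 = 87.9608
df = 3
p-value (upper-tail) = 0.00000
At α=0.05: p < α → reject H₀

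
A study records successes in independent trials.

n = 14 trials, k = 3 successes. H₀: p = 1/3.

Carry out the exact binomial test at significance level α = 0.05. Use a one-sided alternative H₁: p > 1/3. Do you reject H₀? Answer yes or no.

reject H₀: no

Exact binomial: n=14, k=3, p₀=1/3=0.3333
P(X≥3) from Σ C(n,i)·p₀^i·(1−p₀)^(n−i)
p-value (one-sided, H₁ greater) = 0.89467
At α=0.05: p ≥ α → fail to reject H₀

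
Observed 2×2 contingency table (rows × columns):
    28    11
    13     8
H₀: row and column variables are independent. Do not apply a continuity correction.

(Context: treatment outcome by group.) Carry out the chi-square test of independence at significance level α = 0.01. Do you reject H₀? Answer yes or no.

Row totals [39, 21], col totals [41, 19], n=60
χ² = (28−26.65)²/26.65 + (11−12.35)²/12.35 + (13−14.35)²/14.35 + (8−6.65)²/6.65 = 0.6170
df = 1
p-value (upper-tail) = 0.43216
At α=0.01: p ≥ α → fail to reject H₀

reject H₀: no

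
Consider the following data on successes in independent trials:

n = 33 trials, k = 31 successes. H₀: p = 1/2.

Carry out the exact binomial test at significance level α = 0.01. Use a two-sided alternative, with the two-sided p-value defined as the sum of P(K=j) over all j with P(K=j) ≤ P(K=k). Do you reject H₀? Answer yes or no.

Exact binomial: n=33, k=31, p₀=1/2=0.5000
P(X=j) = C(n,j)·p₀^j·(1−p₀)^(n−j); p = Σ P(X=j) over j with P(X=j) ≤ P(X=31)
p-value (two-sided) = 0.00000
At α=0.01: p < α → reject H₀

reject H₀: yes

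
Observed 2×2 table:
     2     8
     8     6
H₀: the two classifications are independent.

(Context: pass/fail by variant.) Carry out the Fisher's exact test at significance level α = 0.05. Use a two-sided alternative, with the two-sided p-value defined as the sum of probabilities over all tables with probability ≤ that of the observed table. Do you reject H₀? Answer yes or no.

Margins: r₁=10, r₂=14, c₁=10, c₂=14, n=24
p_obs = C(10,2)·C(14,8)/C(24,10); sum pmf over tables with pmf ≤ p_obs
p-value (two-sided) = 0.10405
At α=0.05: p ≥ α → fail to reject H₀

reject H₀: no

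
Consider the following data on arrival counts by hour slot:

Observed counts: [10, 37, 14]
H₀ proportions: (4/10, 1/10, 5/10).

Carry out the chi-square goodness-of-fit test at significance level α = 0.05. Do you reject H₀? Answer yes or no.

reject H₀: yes

n = 61; E_i = n·p_i = [24.40, 6.10, 30.50]
χ² = (10−24.40)²/24.40 + (37−6.10)²/6.10 + (14−30.50)²/30.50 = 173.9508
df = 2
p-value (upper-tail) = 0.00000
At α=0.05: p < α → reject H₀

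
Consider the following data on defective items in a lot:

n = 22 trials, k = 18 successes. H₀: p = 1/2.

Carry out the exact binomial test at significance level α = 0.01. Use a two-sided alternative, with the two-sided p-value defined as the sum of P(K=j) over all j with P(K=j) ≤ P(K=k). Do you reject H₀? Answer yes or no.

reject H₀: yes

Exact binomial: n=22, k=18, p₀=1/2=0.5000
P(X=j) = C(n,j)·p₀^j·(1−p₀)^(n−j); p = Σ P(X=j) over j with P(X=j) ≤ P(X=18)
p-value (two-sided) = 0.00434
At α=0.01: p < α → reject H₀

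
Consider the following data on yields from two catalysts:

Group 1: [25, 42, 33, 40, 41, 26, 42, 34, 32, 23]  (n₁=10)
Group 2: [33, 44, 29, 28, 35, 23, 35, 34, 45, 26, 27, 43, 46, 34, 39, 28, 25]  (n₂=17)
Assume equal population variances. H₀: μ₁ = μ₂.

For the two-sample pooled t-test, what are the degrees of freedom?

degrees of freedom = 25

df = n₁ + n₂ − 2 = 10 + 17 − 2 = 25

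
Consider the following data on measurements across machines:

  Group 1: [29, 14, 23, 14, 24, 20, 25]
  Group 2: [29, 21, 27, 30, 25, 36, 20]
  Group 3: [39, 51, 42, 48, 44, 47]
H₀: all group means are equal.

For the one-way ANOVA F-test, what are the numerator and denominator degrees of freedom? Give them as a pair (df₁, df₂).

degrees of freedom = [2, 17]

k = 3 groups, N = 20 total
df = (k−1, N−k) = (3−1, 20−3) = (2, 17)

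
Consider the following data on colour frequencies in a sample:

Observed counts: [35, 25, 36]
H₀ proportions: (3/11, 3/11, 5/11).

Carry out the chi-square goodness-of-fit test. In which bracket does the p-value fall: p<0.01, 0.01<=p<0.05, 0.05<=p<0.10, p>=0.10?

n = 96; E_i = n·p_i = [26.18, 26.18, 43.64]
χ² = (35−26.18)²/26.18 + (25−26.18)²/26.18 + (36−43.64)²/43.64 = 4.3597
df = 2
p-value (upper-tail) = 0.11306
→ bracket: p>=0.10

p-value bracket: p>=0.10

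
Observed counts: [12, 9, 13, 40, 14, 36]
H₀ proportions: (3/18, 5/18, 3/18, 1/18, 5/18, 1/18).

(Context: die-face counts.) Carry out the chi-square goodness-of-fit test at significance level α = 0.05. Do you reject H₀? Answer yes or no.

n = 124; E_i = n·p_i = [20.67, 34.44, 20.67, 6.89, 34.44, 6.89]
χ² = (12−20.67)²/20.67 + (9−34.44)²/34.44 + (13−20.67)²/20.67 + (40−6.89)²/6.89 + (14−34.44)²/34.44 + (36−6.89)²/6.89 = 319.5742
df = 5
p-value (upper-tail) = 0.00000
At α=0.05: p < α → reject H₀

reject H₀: yes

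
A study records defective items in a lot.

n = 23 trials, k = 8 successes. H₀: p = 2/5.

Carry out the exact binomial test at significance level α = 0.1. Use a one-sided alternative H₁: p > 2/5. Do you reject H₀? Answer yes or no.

reject H₀: no

Exact binomial: n=23, k=8, p₀=2/5=0.4000
P(X≥8) from Σ C(n,i)·p₀^i·(1−p₀)^(n−i)
p-value (one-sided, H₁ greater) = 0.76273
At α=0.1: p ≥ α → fail to reject H₀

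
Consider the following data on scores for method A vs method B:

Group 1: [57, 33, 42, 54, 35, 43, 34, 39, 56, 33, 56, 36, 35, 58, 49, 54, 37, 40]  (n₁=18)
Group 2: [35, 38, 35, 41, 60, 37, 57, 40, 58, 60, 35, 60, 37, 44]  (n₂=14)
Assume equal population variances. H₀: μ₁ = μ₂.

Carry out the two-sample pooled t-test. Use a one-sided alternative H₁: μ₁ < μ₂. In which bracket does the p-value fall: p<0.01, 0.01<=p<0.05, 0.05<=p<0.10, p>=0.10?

p-value bracket: p>=0.10

x̄₁=43.944, s₁=9.521, n₁=18
x̄₂=45.500, s₂=10.754, n₂=14
s_p² = [17·9.521² + 13·10.754²]/30 = 101.4815
SE = √(s_p²·(1/18+1/14)) = 3.5898
t = (43.944−45.500)/3.5898 = -0.4333
df = 30
p-value (one-sided, H₁ less) = 0.33394
→ bracket: p>=0.10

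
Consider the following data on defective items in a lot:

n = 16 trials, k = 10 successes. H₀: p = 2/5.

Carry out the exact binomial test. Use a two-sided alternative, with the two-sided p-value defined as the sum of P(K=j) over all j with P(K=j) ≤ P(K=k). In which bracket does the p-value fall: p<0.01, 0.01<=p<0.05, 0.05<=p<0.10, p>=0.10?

p-value bracket: 0.05<=p<0.10

Exact binomial: n=16, k=10, p₀=2/5=0.4000
P(X=j) = C(n,j)·p₀^j·(1−p₀)^(n−j); p = Σ P(X=j) over j with P(X=j) ≤ P(X=10)
p-value (two-sided) = 0.07666
→ bracket: 0.05<=p<0.10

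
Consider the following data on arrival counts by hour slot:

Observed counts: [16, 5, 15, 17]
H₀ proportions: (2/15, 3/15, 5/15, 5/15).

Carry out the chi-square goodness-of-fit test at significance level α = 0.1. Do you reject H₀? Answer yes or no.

reject H₀: yes

n = 53; E_i = n·p_i = [7.07, 10.60, 17.67, 17.67]
χ² = (16−7.07)²/7.07 + (5−10.60)²/10.60 + (15−17.67)²/17.67 + (17−17.67)²/17.67 = 14.6792
df = 3
p-value (upper-tail) = 0.00211
At α=0.1: p < α → reject H₀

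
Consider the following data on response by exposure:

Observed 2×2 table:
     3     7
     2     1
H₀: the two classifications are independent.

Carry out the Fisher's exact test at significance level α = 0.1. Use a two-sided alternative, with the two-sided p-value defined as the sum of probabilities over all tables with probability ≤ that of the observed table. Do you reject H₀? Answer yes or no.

reject H₀: no

Margins: r₁=10, r₂=3, c₁=5, c₂=8, n=13
p_obs = C(10,3)·C(3,2)/C(13,5); sum pmf over tables with pmf ≤ p_obs
p-value (two-sided) = 0.51049
At α=0.1: p ≥ α → fail to reject H₀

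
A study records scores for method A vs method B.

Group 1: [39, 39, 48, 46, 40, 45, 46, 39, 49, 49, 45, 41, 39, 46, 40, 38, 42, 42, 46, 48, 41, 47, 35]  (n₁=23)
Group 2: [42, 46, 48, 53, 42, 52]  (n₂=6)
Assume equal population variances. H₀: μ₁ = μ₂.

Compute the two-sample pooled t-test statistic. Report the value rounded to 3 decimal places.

x̄₁=43.043, s₁=4.062, n₁=23
x̄₂=47.167, s₂=4.750, n₂=6
s_p² = [22·4.062² + 5·4.750²]/27 = 17.6218
SE = √(s_p²·(1/23+1/6)) = 1.9244
t = (43.043−47.167)/1.9244 = -2.1426
df = 27

test statistic = -2.143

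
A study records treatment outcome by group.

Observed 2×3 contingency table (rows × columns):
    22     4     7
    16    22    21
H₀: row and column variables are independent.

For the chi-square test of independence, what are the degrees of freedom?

degrees of freedom = 2

df = (r−1)(c−1) = (2−1)·(3−1) = 2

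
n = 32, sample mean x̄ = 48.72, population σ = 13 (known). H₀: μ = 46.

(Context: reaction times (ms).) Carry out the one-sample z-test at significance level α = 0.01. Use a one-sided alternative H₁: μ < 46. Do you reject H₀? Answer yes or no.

reject H₀: no

SE = σ/√n = 13/√32 = 2.2981
z = (x̄−μ₀)/SE = (48.72−46)/2.2981 = 1.1836
p-value (one-sided, H₁ less) = 0.88171
At α=0.01: p ≥ α → fail to reject H₀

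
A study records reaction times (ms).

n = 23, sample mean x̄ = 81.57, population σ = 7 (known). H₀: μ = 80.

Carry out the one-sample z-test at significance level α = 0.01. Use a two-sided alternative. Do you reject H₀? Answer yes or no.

reject H₀: no

SE = σ/√n = 7/√23 = 1.4596
z = (x̄−μ₀)/SE = (81.57−80)/1.4596 = 1.0756
p-value (two-sided) = 0.28209
At α=0.01: p ≥ α → fail to reject H₀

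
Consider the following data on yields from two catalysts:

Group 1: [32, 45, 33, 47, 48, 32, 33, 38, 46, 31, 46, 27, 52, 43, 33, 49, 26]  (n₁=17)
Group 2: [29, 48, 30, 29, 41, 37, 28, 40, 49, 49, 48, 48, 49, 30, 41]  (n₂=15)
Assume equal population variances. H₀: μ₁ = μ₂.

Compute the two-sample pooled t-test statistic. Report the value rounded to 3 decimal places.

test statistic = -0.282

x̄₁=38.882, s₁=8.470, n₁=17
x̄₂=39.733, s₂=8.581, n₂=15
s_p² = [16·8.470² + 14·8.581²]/30 = 72.6233
SE = √(s_p²·(1/17+1/15)) = 3.0189
t = (38.882−39.733)/3.0189 = -0.2819
df = 30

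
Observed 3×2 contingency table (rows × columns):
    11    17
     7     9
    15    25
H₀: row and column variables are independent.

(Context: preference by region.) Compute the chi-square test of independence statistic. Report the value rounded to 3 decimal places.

Row totals [28, 16, 40], col totals [33, 51], n=84
χ² = (11−11.00)²/11.00 + (17−17.00)²/17.00 + (7−6.29)²/6.29 + (9−9.71)²/9.71 + (15−15.71)²/15.71 + (25−24.29)²/24.29 = 0.1872
df = 2

test statistic = 0.187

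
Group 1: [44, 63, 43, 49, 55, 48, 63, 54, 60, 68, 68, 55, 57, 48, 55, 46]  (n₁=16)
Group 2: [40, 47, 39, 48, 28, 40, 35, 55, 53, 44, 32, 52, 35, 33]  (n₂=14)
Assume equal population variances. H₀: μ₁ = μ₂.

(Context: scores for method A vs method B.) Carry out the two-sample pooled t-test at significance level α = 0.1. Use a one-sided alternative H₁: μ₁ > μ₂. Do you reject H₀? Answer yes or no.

reject H₀: yes

x̄₁=54.750, s₁=8.062, n₁=16
x̄₂=41.500, s₂=8.519, n₂=14
s_p² = [15·8.062² + 13·8.519²]/28 = 68.5179
SE = √(s_p²·(1/16+1/14)) = 3.0293
t = (54.750−41.500)/3.0293 = 4.3740
df = 28
p-value (one-sided, H₁ greater) = 0.00008
At α=0.1: p < α → reject H₀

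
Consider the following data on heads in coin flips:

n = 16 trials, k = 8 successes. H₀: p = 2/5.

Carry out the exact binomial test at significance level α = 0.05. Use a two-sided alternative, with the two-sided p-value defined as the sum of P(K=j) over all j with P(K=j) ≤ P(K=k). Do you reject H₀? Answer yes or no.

reject H₀: no

Exact binomial: n=16, k=8, p₀=2/5=0.4000
P(X=j) = C(n,j)·p₀^j·(1−p₀)^(n−j); p = Σ P(X=j) over j with P(X=j) ≤ P(X=8)
p-value (two-sided) = 0.45050
At α=0.05: p ≥ α → fail to reject H₀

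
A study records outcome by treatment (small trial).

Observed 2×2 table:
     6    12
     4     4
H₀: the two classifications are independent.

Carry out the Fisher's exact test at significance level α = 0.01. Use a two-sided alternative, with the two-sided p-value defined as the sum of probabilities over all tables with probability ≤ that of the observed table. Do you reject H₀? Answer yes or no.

reject H₀: no

Margins: r₁=18, r₂=8, c₁=10, c₂=16, n=26
p_obs = C(18,6)·C(8,4)/C(26,10); sum pmf over tables with pmf ≤ p_obs
p-value (two-sided) = 0.66449
At α=0.01: p ≥ α → fail to reject H₀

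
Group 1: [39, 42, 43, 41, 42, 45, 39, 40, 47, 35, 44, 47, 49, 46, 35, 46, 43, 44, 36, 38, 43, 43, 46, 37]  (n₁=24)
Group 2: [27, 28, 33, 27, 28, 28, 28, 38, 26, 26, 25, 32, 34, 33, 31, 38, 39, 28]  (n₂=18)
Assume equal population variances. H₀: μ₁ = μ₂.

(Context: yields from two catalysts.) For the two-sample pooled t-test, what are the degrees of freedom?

df = n₁ + n₂ − 2 = 24 + 18 − 2 = 40

degrees of freedom = 40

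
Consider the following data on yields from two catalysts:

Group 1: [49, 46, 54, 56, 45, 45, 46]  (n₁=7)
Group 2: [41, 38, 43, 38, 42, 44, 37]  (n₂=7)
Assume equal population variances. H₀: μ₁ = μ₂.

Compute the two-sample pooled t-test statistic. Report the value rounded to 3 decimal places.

test statistic = 4.129

x̄₁=48.714, s₁=4.536, n₁=7
x̄₂=40.429, s₂=2.760, n₂=7
s_p² = [6·4.536² + 6·2.760²]/12 = 14.0952
SE = √(s_p²·(1/7+1/7)) = 2.0068
t = (48.714−40.429)/2.0068 = 4.1288
df = 12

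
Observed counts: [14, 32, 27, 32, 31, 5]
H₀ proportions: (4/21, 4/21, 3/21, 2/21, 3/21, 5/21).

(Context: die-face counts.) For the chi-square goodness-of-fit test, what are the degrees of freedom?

degrees of freedom = 5

df = k − 1 = 6 − 1 = 5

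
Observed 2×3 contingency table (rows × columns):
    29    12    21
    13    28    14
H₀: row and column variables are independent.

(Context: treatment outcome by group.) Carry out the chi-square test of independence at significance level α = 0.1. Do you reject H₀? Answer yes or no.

Row totals [62, 55], col totals [42, 40, 35], n=117
χ² = (29−22.26)²/22.26 + (12−21.20)²/21.20 + (21−18.55)²/18.55 + (13−19.74)²/19.74 + (28−18.80)²/18.80 + (14−16.45)²/16.45 = 13.5248
df = 2
p-value (upper-tail) = 0.00116
At α=0.1: p < α → reject H₀

reject H₀: yes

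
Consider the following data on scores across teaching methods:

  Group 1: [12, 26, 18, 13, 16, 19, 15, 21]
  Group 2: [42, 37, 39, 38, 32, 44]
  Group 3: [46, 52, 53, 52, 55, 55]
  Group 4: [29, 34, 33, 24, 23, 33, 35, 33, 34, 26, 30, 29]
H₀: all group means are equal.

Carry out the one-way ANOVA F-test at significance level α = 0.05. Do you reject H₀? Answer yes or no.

Group means [17.50, 38.67, 52.17, 30.25], grand mean 32.750
SSB = Σnᵢ(x̄ᵢ−x̄)² = 4407.583; SSW = ΣΣ(x−x̄ᵢ)² = 474.417
MSB = 4407.583/3 = 1469.1944; MSW = 474.417/28 = 16.9435
F = MSB/MSW = 86.7116
df = (3, 28)
p-value (upper-tail) = 0.00000
At α=0.05: p < α → reject H₀

reject H₀: yes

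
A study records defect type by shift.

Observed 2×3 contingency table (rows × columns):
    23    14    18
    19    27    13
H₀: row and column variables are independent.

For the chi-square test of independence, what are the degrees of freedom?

df = (r−1)(c−1) = (2−1)·(3−1) = 2

degrees of freedom = 2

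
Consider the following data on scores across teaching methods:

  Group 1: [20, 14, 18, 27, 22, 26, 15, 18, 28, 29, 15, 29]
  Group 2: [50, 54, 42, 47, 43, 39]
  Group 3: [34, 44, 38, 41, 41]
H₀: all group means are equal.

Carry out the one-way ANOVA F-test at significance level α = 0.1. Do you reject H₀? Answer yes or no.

Group means [21.75, 45.83, 39.60], grand mean 31.913
SSB = Σnᵢ(x̄ᵢ−x̄)² = 2697.543; SSW = ΣΣ(x−x̄ᵢ)² = 584.283
MSB = 2697.543/2 = 1348.7714; MSW = 584.283/20 = 29.2142
F = MSB/MSW = 46.1684
df = (2, 20)
p-value (upper-tail) = 0.00000
At α=0.1: p < α → reject H₀

reject H₀: yes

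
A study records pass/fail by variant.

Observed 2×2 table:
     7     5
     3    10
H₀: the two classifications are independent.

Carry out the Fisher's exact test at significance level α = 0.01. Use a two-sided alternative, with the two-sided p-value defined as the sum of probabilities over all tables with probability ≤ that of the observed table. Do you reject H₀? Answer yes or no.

reject H₀: no

Margins: r₁=12, r₂=13, c₁=10, c₂=15, n=25
p_obs = C(12,7)·C(13,3)/C(25,10); sum pmf over tables with pmf ≤ p_obs
p-value (two-sided) = 0.11070
At α=0.01: p ≥ α → fail to reject H₀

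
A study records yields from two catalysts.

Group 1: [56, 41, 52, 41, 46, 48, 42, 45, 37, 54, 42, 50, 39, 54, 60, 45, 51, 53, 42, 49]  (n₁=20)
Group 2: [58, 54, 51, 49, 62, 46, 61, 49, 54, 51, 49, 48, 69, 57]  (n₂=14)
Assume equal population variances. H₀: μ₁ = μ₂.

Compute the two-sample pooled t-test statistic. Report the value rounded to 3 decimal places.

x̄₁=47.350, s₁=6.310, n₁=20
x̄₂=54.143, s₂=6.538, n₂=14
s_p² = [19·6.310² + 13·6.538²]/32 = 41.0083
SE = √(s_p²·(1/20+1/14)) = 2.2315
t = (47.350−54.143)/2.2315 = -3.0441
df = 32

test statistic = -3.044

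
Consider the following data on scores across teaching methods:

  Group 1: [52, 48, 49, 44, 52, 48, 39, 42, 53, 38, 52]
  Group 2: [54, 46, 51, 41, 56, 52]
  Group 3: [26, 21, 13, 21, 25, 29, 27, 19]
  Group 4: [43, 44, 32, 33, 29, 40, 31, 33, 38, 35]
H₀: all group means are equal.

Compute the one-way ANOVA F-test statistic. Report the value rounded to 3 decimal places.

test statistic = 43.182

Group means [47.00, 50.00, 22.62, 35.80], grand mean 38.743
SSB = Σnᵢ(x̄ᵢ−x̄)² = 3675.211; SSW = ΣΣ(x−x̄ᵢ)² = 879.475
MSB = 3675.211/3 = 1225.0702; MSW = 879.475/31 = 28.3702
F = MSB/MSW = 43.1816
df = (3, 31)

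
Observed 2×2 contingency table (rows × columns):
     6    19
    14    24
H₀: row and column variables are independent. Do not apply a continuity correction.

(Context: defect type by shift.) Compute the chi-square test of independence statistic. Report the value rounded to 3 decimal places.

test statistic = 1.148

Row totals [25, 38], col totals [20, 43], n=63
χ² = (6−7.94)²/7.94 + (19−17.06)²/17.06 + (14−12.06)²/12.06 + (24−25.94)²/25.94 = 1.1477
df = 1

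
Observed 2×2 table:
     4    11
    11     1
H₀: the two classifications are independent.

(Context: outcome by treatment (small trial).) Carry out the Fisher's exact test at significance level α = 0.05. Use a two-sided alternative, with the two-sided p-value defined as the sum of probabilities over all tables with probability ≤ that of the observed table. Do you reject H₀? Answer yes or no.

reject H₀: yes

Margins: r₁=15, r₂=12, c₁=15, c₂=12, n=27
p_obs = C(15,4)·C(12,11)/C(27,15); sum pmf over tables with pmf ≤ p_obs
p-value (two-sided) = 0.00138
At α=0.05: p < α → reject H₀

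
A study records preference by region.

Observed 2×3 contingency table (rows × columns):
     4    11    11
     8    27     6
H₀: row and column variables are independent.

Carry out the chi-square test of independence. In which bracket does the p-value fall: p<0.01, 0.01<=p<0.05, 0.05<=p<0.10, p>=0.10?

p-value bracket: 0.01<=p<0.05

Row totals [26, 41], col totals [12, 38, 17], n=67
χ² = (4−4.66)²/4.66 + (11−14.75)²/14.75 + (11−6.60)²/6.60 + (8−7.34)²/7.34 + (27−23.25)²/23.25 + (6−10.40)²/10.40 = 6.5088
df = 2
p-value (upper-tail) = 0.03860
→ bracket: 0.01<=p<0.05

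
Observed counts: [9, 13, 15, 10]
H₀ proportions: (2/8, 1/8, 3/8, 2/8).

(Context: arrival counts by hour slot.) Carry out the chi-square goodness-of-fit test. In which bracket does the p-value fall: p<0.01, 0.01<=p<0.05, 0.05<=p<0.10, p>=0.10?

p-value bracket: 0.01<=p<0.05

n = 47; E_i = n·p_i = [11.75, 5.88, 17.62, 11.75]
χ² = (9−11.75)²/11.75 + (13−5.88)²/5.88 + (15−17.62)²/17.62 + (10−11.75)²/11.75 = 9.9362
df = 3
p-value (upper-tail) = 0.01912
→ bracket: 0.01<=p<0.05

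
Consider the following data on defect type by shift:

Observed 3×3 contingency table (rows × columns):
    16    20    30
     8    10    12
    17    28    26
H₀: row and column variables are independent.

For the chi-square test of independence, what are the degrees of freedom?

df = (r−1)(c−1) = (3−1)·(3−1) = 4

degrees of freedom = 4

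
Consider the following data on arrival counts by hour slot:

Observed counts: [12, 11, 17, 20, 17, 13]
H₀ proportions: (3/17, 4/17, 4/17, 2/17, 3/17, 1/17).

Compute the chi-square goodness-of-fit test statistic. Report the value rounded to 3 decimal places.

test statistic = 26.324

n = 90; E_i = n·p_i = [15.88, 21.18, 21.18, 10.59, 15.88, 5.29]
χ² = (12−15.88)²/15.88 + (11−21.18)²/21.18 + (17−21.18)²/21.18 + (20−10.59)²/10.59 + (17−15.88)²/15.88 + (13−5.29)²/5.29 = 26.3241
df = 5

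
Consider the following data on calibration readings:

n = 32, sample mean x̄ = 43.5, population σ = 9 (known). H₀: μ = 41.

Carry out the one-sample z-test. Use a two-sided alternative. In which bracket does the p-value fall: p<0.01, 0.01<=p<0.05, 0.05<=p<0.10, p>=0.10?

p-value bracket: p>=0.10

SE = σ/√n = 9/√32 = 1.5910
z = (x̄−μ₀)/SE = (43.5−41)/1.5910 = 1.5713
p-value (two-sided) = 0.11610
→ bracket: p>=0.10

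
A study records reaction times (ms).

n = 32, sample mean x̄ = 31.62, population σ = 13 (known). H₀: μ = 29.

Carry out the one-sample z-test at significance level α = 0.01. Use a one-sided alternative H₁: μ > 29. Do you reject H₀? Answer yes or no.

SE = σ/√n = 13/√32 = 2.2981
z = (x̄−μ₀)/SE = (31.62−29)/2.2981 = 1.1401
p-value (one-sided, H₁ greater) = 0.12713
At α=0.01: p ≥ α → fail to reject H₀

reject H₀: no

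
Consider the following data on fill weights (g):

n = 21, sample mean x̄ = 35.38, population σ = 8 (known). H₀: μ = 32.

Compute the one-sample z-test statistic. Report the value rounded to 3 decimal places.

test statistic = 1.936

SE = σ/√n = 8/√21 = 1.7457
z = (x̄−μ₀)/SE = (35.38−32)/1.7457 = 1.9361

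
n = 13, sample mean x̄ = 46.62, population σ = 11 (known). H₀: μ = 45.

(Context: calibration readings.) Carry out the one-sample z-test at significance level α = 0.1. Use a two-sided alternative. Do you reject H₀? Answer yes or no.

SE = σ/√n = 11/√13 = 3.0509
z = (x̄−μ₀)/SE = (46.62−45)/3.0509 = 0.5310
p-value (two-sided) = 0.59542
At α=0.1: p ≥ α → fail to reject H₀

reject H₀: no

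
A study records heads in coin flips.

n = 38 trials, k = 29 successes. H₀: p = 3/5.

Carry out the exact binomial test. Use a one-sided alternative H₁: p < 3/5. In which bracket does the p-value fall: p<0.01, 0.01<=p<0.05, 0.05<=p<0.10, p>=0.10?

p-value bracket: p>=0.10

Exact binomial: n=38, k=29, p₀=3/5=0.6000
P(X≤29) from Σ C(n,i)·p₀^i·(1−p₀)^(n−i)
p-value (one-sided, H₁ less) = 0.98896
→ bracket: p>=0.10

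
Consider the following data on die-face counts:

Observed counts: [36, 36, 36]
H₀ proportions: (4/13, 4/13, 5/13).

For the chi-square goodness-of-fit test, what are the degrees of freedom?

degrees of freedom = 2

df = k − 1 = 3 − 1 = 2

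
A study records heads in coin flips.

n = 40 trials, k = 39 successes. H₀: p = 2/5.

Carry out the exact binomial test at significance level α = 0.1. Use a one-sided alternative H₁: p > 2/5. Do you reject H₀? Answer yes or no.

reject H₀: yes

Exact binomial: n=40, k=39, p₀=2/5=0.4000
P(X≥39) from Σ C(n,i)·p₀^i·(1−p₀)^(n−i)
p-value (one-sided, H₁ greater) = 0.00000
At α=0.1: p < α → reject H₀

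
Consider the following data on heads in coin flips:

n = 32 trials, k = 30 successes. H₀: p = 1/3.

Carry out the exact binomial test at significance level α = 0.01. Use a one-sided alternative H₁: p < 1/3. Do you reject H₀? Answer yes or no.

reject H₀: no

Exact binomial: n=32, k=30, p₀=1/3=0.3333
P(X≤30) from Σ C(n,i)·p₀^i·(1−p₀)^(n−i)
p-value (one-sided, H₁ less) = 1.00000
At α=0.01: p ≥ α → fail to reject H₀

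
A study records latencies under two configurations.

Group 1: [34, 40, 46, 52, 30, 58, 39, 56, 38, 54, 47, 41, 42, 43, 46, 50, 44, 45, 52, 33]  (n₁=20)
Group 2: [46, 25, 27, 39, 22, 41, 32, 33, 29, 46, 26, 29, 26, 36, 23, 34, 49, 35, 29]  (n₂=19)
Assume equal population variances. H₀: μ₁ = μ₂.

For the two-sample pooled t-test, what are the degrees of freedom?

df = n₁ + n₂ − 2 = 20 + 19 − 2 = 37

degrees of freedom = 37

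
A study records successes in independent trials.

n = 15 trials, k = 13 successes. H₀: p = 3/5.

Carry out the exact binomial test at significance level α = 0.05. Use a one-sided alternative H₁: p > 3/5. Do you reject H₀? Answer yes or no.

reject H₀: yes

Exact binomial: n=15, k=13, p₀=3/5=0.6000
P(X≥13) from Σ C(n,i)·p₀^i·(1−p₀)^(n−i)
p-value (one-sided, H₁ greater) = 0.02711
At α=0.05: p < α → reject H₀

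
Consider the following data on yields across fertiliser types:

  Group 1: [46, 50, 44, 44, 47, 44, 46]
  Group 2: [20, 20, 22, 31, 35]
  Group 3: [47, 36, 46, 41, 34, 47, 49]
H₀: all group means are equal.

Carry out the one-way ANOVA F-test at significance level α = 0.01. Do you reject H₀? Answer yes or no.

reject H₀: yes

Group means [45.86, 25.60, 42.86], grand mean 39.421
SSB = Σnᵢ(x̄ᵢ−x̄)² = 1327.717; SSW = ΣΣ(x−x̄ᵢ)² = 432.914
MSB = 1327.717/2 = 663.8586; MSW = 432.914/16 = 27.0571
F = MSB/MSW = 24.5354
df = (2, 16)
p-value (upper-tail) = 0.00001
At α=0.01: p < α → reject H₀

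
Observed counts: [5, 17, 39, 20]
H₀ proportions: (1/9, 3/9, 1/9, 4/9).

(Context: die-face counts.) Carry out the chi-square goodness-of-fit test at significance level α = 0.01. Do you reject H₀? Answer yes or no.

reject H₀: yes

n = 81; E_i = n·p_i = [9.00, 27.00, 9.00, 36.00]
χ² = (5−9.00)²/9.00 + (17−27.00)²/27.00 + (39−9.00)²/9.00 + (20−36.00)²/36.00 = 112.5926
df = 3
p-value (upper-tail) = 0.00000
At α=0.01: p < α → reject H₀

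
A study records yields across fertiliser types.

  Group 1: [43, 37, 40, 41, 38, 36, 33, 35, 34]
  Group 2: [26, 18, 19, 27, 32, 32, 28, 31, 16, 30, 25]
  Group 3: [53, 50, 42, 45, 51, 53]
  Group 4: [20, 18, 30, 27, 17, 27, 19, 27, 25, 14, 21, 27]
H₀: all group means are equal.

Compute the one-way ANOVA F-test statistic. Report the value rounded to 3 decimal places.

test statistic = 48.161

Group means [37.44, 25.82, 49.00, 22.67], grand mean 31.237
SSB = Σnᵢ(x̄ᵢ−x̄)² = 3444.343; SSW = ΣΣ(x−x̄ᵢ)² = 810.525
MSB = 3444.343/3 = 1148.1144; MSW = 810.525/34 = 23.8390
F = MSB/MSW = 48.1612
df = (3, 34)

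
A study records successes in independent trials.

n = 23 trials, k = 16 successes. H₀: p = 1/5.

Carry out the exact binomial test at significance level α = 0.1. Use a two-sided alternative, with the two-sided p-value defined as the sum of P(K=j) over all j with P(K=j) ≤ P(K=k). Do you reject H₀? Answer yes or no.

Exact binomial: n=23, k=16, p₀=1/5=0.2000
P(X=j) = C(n,j)·p₀^j·(1−p₀)^(n−j); p = Σ P(X=j) over j with P(X=j) ≤ P(X=16)
p-value (two-sided) = 0.00000
At α=0.1: p < α → reject H₀

reject H₀: yes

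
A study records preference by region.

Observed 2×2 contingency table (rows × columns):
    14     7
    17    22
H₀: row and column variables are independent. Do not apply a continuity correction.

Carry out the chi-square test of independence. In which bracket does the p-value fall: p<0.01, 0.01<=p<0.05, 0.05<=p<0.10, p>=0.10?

p-value bracket: 0.05<=p<0.10

Row totals [21, 39], col totals [31, 29], n=60
χ² = (14−10.85)²/10.85 + (7−10.15)²/10.15 + (17−20.15)²/20.15 + (22−18.85)²/18.85 = 2.9109
df = 1
p-value (upper-tail) = 0.08798
→ bracket: 0.05<=p<0.10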